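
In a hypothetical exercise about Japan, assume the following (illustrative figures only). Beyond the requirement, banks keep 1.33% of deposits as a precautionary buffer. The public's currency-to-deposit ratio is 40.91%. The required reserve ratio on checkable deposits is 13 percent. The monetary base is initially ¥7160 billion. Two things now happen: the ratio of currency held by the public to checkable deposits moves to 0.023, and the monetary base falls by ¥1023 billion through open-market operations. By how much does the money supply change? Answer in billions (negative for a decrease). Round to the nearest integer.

¥19488 billion

Before: m₁ = (1 + 0.4091) / (0.13 + 0.0133 + 0.4091) ≈ 2.55087, MB₁ = 7160, so M₁ = 2.55087 × 7160 = 18264.2292 billion.
After: m₂ = (1 + 0.023) / (0.13 + 0.0133 + 0.023) ≈ 6.15153, MB₂ = 7160 − 1023 = 6137, so M₂ = 6.15153 × 6137 ≈ 37751.9396 billion.
ΔM = M₂ − M₁ = 37751.9396 − 18264.2292 = 19487.7104 billion.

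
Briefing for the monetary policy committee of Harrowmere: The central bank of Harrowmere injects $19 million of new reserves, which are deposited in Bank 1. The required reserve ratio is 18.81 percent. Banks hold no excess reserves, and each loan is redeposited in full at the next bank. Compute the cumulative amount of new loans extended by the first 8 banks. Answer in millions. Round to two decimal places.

Bank i lends (1 − rr)^i of the original deposit: Bank 1 lends 19·0.8119 = 15.4261, Bank 2 lends 19·0.8119² ≈ 12.5245, and so on.
Summing a geometric series: total = 19·[0.8119·(1 − 0.8119^8) / (1 − 0.8119)] ≈ 66.5259 million.

$66.53 million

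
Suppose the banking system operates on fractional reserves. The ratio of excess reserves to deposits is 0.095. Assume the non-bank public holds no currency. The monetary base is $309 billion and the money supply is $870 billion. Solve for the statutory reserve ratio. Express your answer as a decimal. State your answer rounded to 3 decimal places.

Using m = M/MB = 870/309 ≈ 2.815534. Since m = (1 + c)/(c + rr + e), the denominator satisfies c + rr + e = (1 + c)/m = (1 + 0) / 2.815534 ≈ 0.355172.
With c = 0 and e = 0.095, the statutory reserve ratio is 0.355172 − 0 − 0.095 = 0.260172.

0.260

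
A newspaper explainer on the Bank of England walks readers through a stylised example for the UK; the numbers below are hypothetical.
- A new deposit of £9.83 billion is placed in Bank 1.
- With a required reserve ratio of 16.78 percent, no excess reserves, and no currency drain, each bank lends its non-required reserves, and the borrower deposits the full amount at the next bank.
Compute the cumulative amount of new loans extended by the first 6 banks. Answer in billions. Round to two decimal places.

£32.56 billion

Bank i lends (1 − rr)^i of the original deposit: Bank 1 lends 9.83·0.8322 ≈ 8.1805, Bank 2 lends 9.83·0.8322² ≈ 6.8078, and so on.
Summing a geometric series: total = 9.83·[0.8322·(1 − 0.8322^6) / (1 − 0.8322)] ≈ 32.5576 billion.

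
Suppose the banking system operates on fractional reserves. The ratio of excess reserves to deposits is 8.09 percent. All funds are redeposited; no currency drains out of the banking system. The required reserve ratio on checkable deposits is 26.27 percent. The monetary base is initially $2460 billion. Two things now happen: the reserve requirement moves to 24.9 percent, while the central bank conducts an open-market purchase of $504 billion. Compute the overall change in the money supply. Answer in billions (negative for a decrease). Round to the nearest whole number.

$1825 billion

Before: m₁ = 1 / (0.2627 + 0.0809) ≈ 2.91036, MB₁ = 2460, so M₁ = 2.91036 × 2460 = 7159.4856 billion.
After: m₂ = 1 / (0.249 + 0.0809) ≈ 3.03122, MB₂ = 2460 + 504 = 2964, so M₂ = 3.03122 × 2964 ≈ 8984.5361 billion.
ΔM = M₂ − M₁ = 8984.5361 − 7159.4856 = 1825.0505 billion.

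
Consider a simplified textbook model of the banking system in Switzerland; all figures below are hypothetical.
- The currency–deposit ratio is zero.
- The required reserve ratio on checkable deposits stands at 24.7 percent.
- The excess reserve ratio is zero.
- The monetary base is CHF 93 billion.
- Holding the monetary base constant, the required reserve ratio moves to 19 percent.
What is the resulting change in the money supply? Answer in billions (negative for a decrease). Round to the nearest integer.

Initially m₁ = 1 / (0.247) ≈ 4.0486, so M₁ = 4.0486 × 93 = 376.5198 billion.
After the change m₂ = 1 / (0.19) ≈ 5.2632, so M₂ = 5.2632 × 93 = 489.4776 billion.
ΔM = M₂ − M₁ = 489.4776 − 376.5198 = 112.9578 billion.

CHF 113 billion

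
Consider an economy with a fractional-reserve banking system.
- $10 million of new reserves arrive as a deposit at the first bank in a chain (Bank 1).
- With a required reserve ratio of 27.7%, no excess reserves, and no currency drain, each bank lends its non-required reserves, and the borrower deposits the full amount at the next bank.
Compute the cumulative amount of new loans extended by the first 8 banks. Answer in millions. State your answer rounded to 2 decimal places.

$24.15 million

Bank i lends (1 − rr)^i of the original deposit: Bank 1 lends 10·0.7230 = 7.2300, Bank 2 lends 10·0.7230² ≈ 5.2273, and so on.
Summing a geometric series: total = 10·[0.7230·(1 − 0.7230^8) / (1 − 0.7230)] ≈ 24.1523 million.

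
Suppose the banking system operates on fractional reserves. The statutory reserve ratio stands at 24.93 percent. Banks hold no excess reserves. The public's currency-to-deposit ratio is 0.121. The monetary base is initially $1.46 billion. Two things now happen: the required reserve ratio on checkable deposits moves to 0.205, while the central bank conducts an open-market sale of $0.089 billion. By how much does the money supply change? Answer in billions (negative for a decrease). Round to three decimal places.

$0.295 billion

Before: m₁ = (1 + 0.121) / (0.2493 + 0.121) ≈ 3.02728, MB₁ = 1.46, so M₁ = 3.02728 × 1.46 ≈ 4.4198 billion.
After: m₂ = (1 + 0.121) / (0.205 + 0.121) ≈ 3.43865, MB₂ = 1.46 − 0.089 = 1.371, so M₂ = 3.43865 × 1.371 ≈ 4.7144 billion.
ΔM = M₂ − M₁ = 4.7144 − 4.4198 = 0.2946 billion.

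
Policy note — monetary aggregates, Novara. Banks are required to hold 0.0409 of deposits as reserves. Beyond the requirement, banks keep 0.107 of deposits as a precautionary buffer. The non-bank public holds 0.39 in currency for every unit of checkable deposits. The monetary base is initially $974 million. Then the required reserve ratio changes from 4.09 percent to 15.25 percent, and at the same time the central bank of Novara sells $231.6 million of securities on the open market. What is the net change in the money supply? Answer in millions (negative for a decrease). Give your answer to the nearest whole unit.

-928 million

Before: m₁ = (1 + 0.39) / (0.0409 + 0.107 + 0.39) ≈ 2.5841, MB₁ = 974, so M₁ = 2.5841 × 974 = 2516.9134 million.
After: m₂ = (1 + 0.39) / (0.1525 + 0.107 + 0.39) ≈ 2.1401, MB₂ = 974 − 231.6 = 742.4, so M₂ = 2.1401 × 742.4 ≈ 1588.8102 million.
ΔM = M₂ − M₁ = 1588.8102 − 2516.9134 = -928.1032 million.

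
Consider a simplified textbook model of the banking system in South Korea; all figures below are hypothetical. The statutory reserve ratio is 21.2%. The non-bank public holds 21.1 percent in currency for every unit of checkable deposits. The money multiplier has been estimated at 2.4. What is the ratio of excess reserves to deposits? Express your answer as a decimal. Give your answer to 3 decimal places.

Using m = 2.4. Since m = (1 + c)/(c + rr + e), the denominator satisfies c + rr + e = (1 + c)/m = (1 + 0.211) / 2.4 ≈ 0.504583.
With c = 0.211 and rr = 0.212, the ratio of excess reserves to deposits is 0.504583 − 0.211 − 0.212 = 0.081583.

0.082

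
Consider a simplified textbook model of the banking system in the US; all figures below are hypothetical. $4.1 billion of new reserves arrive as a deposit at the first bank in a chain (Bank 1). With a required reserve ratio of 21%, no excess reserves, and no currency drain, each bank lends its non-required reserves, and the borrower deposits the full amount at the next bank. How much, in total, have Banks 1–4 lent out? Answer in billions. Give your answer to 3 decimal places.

$9.416 billion

Bank i lends (1 − rr)^i of the original deposit: Bank 1 lends 4.1·0.7900 = 3.2390, Bank 2 lends 4.1·0.7900² ≈ 2.5588, and so on.
Summing a geometric series: total = 4.1·[0.7900·(1 − 0.7900^4) / (1 − 0.7900)] ≈ 9.4162 billion.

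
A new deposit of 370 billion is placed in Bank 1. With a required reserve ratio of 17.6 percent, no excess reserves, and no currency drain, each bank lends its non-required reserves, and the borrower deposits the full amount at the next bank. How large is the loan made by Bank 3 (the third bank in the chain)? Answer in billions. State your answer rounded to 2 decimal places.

207.01 billion

Each bank lends a fraction (1 − rr) = 0.8240 of the deposit it receives, so Bank 3 receives 370·0.8240^2 and lends 370·0.8240^3 ≈ 207.0062 billion.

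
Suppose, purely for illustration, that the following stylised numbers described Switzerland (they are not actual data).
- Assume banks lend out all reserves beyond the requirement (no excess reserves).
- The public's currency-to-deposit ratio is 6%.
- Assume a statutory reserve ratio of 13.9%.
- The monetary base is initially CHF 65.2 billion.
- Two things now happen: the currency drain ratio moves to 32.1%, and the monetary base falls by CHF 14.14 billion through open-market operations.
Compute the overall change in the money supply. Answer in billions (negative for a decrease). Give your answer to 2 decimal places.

-200.67 billion

Before: m₁ = (1 + 0.06) / (0.139 + 0.06) ≈ 5.32663, MB₁ = 65.2, so M₁ = 5.32663 × 65.2 ≈ 347.2963 billion.
After: m₂ = (1 + 0.321) / (0.139 + 0.321) ≈ 2.87174, MB₂ = 65.2 − 14.14 = 51.06, so M₂ = 2.87174 × 51.06 ≈ 146.631 billion.
ΔM = M₂ − M₁ = 146.631 − 347.2963 = -200.6653 billion.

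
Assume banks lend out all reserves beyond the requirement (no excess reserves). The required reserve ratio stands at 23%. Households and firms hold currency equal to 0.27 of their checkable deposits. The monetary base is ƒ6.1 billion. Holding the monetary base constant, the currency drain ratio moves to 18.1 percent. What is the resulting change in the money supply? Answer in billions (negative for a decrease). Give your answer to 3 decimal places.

Initially m₁ = (1 + 0.27) / (0.23 + 0.27) = 2.54, so M₁ = 2.54 × 6.1 = 15.494 billion.
After the change m₂ = (1 + 0.181) / (0.23 + 0.181) ≈ 2.87348, so M₂ = 2.87348 × 6.1 ≈ 17.5282 billion.
ΔM = M₂ − M₁ = 17.5282 − 15.494 = 2.0342 billion.

ƒ2.034 billion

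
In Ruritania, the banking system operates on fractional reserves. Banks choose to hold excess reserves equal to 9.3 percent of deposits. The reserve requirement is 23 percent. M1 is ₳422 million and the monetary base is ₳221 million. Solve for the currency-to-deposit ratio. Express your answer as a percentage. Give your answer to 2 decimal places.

42.14%

Using m = M/MB = 422/221 ≈ 1.909502. From m = (1 + c)/(c + rr + e), rearranging gives 1 + c = m·(c + rr + e), so c·(1 − m) = m·(rr + e) − 1.
Hence c = [m·(rr + e) − 1]/(1 − m) = [1.909502 × (0.23 + 0.093) − 1] / (1 − 1.909502) ≈ 0.421363.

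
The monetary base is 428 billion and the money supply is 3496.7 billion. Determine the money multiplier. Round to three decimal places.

The money multiplier is m = M / MB = 3496.7 / 428 ≈ 8.16986.

8.170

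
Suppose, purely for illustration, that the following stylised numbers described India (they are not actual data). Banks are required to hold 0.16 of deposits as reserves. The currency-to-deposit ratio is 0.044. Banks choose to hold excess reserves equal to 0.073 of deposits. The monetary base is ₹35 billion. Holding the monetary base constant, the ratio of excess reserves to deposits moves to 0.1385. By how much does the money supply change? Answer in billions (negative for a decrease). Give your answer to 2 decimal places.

Initially m₁ = (1 + 0.044) / (0.16 + 0.073 + 0.044) ≈ 3.76895, so M₁ = 3.76895 × 35 ≈ 131.9133 billion.
After the change m₂ = (1 + 0.044) / (0.16 + 0.1385 + 0.044) ≈ 3.04818, so M₂ = 3.04818 × 35 = 106.6863 billion.
ΔM = M₂ − M₁ = 106.6863 − 131.9133 = -25.227 billion.

-25.23 billion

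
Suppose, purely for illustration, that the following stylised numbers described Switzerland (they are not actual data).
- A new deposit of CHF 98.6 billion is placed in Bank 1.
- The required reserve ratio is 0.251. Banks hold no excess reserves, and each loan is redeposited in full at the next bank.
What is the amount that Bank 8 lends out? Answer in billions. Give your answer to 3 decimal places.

CHF 9.766 billion

Each bank lends a fraction (1 − rr) = 0.7490 of the deposit it receives, so Bank 8 receives 98.6·0.7490^7 and lends 98.6·0.7490^8 ≈ 9.7663 billion.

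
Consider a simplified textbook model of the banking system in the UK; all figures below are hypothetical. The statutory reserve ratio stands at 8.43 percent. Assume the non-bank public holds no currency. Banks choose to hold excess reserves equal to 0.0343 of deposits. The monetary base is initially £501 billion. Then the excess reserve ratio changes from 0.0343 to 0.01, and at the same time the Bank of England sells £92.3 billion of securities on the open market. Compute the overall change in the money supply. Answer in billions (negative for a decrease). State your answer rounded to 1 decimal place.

£109.8 billion

Before: m₁ = 1 / (0.0843 + 0.0343) ≈ 8.43170, MB₁ = 501, so M₁ = 8.43170 × 501 = 4224.2817 billion.
After: m₂ = 1 / (0.0843 + 0.01) ≈ 10.60445, MB₂ = 501 − 92.3 = 408.7, so M₂ = 10.60445 × 408.7 ≈ 4334.0387 billion.
ΔM = M₂ − M₁ = 4334.0387 − 4224.2817 = 109.757 billion.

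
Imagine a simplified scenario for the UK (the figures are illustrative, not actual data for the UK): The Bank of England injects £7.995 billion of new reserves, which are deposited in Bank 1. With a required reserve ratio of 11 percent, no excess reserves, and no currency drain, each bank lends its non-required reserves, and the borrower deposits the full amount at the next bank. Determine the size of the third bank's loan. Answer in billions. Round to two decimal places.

Each bank lends a fraction (1 − rr) = 0.8900 of the deposit it receives, so Bank 3 receives 7.995·0.8900^2 and lends 7.995·0.8900^3 ≈ 5.6362 billion.

£5.64 billion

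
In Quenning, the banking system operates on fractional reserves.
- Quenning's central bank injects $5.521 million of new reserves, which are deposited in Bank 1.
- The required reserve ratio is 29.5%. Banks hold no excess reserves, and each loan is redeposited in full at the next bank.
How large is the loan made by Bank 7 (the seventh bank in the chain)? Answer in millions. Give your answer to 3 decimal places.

Each bank lends a fraction (1 − rr) = 0.7050 of the deposit it receives, so Bank 7 receives 5.521·0.7050^6 and lends 5.521·0.7050^7 ≈ 0.4779 million.

$0.478 million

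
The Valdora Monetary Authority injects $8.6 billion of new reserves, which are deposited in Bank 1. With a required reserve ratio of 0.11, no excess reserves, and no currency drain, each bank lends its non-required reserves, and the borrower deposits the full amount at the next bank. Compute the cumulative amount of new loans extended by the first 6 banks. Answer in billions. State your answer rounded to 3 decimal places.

$35.001 billion

Bank i lends (1 − rr)^i of the original deposit: Bank 1 lends 8.6·0.8900 = 7.6540, Bank 2 lends 8.6·0.8900² ≈ 6.8121, and so on.
Summing a geometric series: total = 8.6·[0.8900·(1 − 0.8900^6) / (1 − 0.8900)] ≈ 35.0010 billion.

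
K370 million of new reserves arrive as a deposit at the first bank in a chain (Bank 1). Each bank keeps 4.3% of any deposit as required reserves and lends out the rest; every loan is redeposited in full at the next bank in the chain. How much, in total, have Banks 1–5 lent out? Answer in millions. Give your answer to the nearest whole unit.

K1625 million

Bank i lends (1 − rr)^i of the original deposit: Bank 1 lends 370·0.9570 = 354.0900, Bank 2 lends 370·0.9570² ≈ 338.8641, and so on.
Summing a geometric series: total = 370·[0.9570·(1 − 0.9570^5) / (1 − 0.9570)] ≈ 1624.5989 million.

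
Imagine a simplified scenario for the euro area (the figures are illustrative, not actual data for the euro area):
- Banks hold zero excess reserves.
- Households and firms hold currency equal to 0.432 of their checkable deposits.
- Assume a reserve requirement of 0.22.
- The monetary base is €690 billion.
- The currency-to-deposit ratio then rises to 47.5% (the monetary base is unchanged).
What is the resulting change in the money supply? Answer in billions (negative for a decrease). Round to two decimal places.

-51.07 billion

Initially m₁ = (1 + 0.432) / (0.22 + 0.432) ≈ 2.196319, so M₁ = 2.196319 × 690 ≈ 1515.4601 billion.
After the change m₂ = (1 + 0.475) / (0.22 + 0.475) ≈ 2.122302, so M₂ = 2.122302 × 690 ≈ 1464.3884 billion.
ΔM = M₂ − M₁ = 1464.3884 − 1515.4601 = -51.0717 billion.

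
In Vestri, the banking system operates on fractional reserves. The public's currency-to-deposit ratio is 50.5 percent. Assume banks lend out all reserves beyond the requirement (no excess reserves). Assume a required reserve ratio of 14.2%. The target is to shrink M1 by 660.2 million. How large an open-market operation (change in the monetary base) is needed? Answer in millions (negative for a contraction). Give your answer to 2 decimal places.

-283.82 million

The money multiplier is m = (1 + c) / (rr + c) = (1 + 0.505) / (0.142 + 0.505) ≈ 2.326121.
ΔMB = ΔM / m = (−660.2) / 2.326121 ≈ -283.8201 million.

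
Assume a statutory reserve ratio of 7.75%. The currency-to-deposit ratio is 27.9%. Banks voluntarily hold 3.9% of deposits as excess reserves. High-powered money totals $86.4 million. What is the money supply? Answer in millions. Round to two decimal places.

The money multiplier is m = (1 + c) / (rr + e + c) = (1 + 0.279) / (0.0775 + 0.039 + 0.279) ≈ 3.23388.
So M = m × MB = 3.23388 × 86.4 ≈ 279.4072 million.

$279.41 million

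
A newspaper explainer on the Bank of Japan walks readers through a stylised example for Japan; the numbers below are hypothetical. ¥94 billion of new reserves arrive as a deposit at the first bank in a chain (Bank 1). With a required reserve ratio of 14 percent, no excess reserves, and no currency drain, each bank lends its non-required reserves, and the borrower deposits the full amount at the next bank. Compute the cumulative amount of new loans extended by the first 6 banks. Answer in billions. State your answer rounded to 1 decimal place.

Bank i lends (1 − rr)^i of the original deposit: Bank 1 lends 94·0.8600 = 80.8400, Bank 2 lends 94·0.8600² = 69.5224, and so on.
Summing a geometric series: total = 94·[0.8600·(1 − 0.8600^6) / (1 − 0.8600)] ≈ 343.8199 billion.

¥343.8 billion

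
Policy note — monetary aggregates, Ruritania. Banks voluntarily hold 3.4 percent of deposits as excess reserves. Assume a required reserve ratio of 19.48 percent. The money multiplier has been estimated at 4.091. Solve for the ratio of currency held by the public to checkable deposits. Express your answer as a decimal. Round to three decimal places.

0.021

Using m = 4.091. From m = (1 + c)/(c + rr + e), rearranging gives 1 + c = m·(c + rr + e), so c·(1 − m) = m·(rr + e) − 1.
Hence c = [m·(rr + e) − 1]/(1 − m) = [4.091 × (0.1948 + 0.034) − 1] / (1 − 4.091) ≈ 0.020699.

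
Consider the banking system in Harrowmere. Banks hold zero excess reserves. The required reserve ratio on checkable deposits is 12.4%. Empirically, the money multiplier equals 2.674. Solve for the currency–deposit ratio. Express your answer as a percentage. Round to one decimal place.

Using m = 2.674. From m = (1 + c)/(c + rr + e), rearranging gives 1 + c = m·(c + rr + e), so c·(1 − m) = m·(rr + e) − 1.
Hence c = [m·(rr + e) − 1]/(1 − m) = [2.674 × (0.124 + 0) − 1] / (1 − 2.674) ≈ 0.399297.

39.9%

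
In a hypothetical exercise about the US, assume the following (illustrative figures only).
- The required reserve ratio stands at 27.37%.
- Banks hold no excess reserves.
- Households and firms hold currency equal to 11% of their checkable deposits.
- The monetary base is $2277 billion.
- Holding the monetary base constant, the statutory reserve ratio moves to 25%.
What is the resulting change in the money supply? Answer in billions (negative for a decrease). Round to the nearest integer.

$434 billion

Initially m₁ = (1 + 0.11) / (0.2737 + 0.11) ≈ 2.89289, so M₁ = 2.89289 × 2277 ≈ 6587.1105 billion.
After the change m₂ = (1 + 0.11) / (0.25 + 0.11) ≈ 3.08333, so M₂ = 3.08333 × 2277 ≈ 7020.7424 billion.
ΔM = M₂ − M₁ = 7020.7424 − 6587.1105 = 433.6319 billion.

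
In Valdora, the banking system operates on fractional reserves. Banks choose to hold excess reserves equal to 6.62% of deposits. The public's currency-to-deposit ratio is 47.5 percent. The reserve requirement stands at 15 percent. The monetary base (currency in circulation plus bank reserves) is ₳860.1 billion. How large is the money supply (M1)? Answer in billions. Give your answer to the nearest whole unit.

₳1835 billion

The money multiplier is m = (1 + c) / (rr + e + c) = (1 + 0.475) / (0.15 + 0.0662 + 0.475) ≈ 2.1340.
So M = m × MB = 2.1340 × 860.1 = 1835.4534 billion.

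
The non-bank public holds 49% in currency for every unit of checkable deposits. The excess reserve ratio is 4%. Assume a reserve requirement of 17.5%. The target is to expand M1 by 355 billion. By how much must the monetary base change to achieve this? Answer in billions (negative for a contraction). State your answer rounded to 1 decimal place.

The money multiplier is m = (1 + c) / (rr + e + c) = (1 + 0.49) / (0.175 + 0.04 + 0.49) ≈ 2.11348.
ΔMB = ΔM / m = (+355) / 2.11348 ≈ 167.9694 billion.

168.0 billion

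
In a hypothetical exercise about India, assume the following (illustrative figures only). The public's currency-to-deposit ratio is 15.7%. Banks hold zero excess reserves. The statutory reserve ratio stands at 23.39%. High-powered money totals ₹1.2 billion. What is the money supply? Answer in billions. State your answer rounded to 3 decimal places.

The money multiplier is m = (1 + c) / (rr + c) = (1 + 0.157) / (0.2339 + 0.157) ≈ 2.95984.
So M = m × MB = 2.95984 × 1.2 ≈ 3.5518 billion.

₹3.552 billion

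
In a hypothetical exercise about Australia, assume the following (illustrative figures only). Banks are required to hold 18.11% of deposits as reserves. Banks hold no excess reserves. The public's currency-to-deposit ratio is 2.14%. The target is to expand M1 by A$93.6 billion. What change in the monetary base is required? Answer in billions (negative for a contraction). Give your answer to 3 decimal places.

A$18.557 billion

The money multiplier is m = (1 + c) / (rr + c) = (1 + 0.0214) / (0.1811 + 0.0214) ≈ 5.043951.
ΔMB = ΔM / m = (+93.6) / 5.043951 ≈ 18.5569 billion.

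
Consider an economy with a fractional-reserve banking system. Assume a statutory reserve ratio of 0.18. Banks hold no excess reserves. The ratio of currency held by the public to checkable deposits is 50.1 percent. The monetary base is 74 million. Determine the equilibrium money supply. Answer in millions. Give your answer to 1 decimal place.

The money multiplier is m = (1 + c) / (rr + c) = (1 + 0.501) / (0.18 + 0.501) ≈ 2.2041.
So M = m × MB = 2.2041 × 74 = 163.1034 million.

163.1 million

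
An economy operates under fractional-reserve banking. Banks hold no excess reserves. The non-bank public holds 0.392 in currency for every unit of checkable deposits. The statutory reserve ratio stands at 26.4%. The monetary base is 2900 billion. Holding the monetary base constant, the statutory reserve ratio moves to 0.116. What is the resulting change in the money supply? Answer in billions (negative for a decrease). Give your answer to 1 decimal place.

1792.8 billion

Initially m₁ = (1 + 0.392) / (0.264 + 0.392) ≈ 2.121951, so M₁ = 2.121951 × 2900 = 6153.6579 billion.
After the change m₂ = (1 + 0.392) / (0.116 + 0.392) ≈ 2.740157, so M₂ = 2.740157 × 2900 = 7946.4553 billion.
ΔM = M₂ − M₁ = 7946.4553 − 6153.6579 = 1792.7974 billion.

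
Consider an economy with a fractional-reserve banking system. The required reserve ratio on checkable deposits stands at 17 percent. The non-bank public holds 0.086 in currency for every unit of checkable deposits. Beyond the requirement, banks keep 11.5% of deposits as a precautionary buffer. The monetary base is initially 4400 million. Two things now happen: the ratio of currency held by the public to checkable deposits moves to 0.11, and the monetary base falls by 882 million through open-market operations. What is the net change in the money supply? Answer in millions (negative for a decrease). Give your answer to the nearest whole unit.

-2994 million

Before: m₁ = (1 + 0.086) / (0.17 + 0.115 + 0.086) ≈ 2.92722, MB₁ = 4400, so M₁ = 2.92722 × 4400 = 12879.768 million.
After: m₂ = (1 + 0.11) / (0.17 + 0.115 + 0.11) ≈ 2.81013, MB₂ = 4400 − 882 = 3518, so M₂ = 2.81013 × 3518 ≈ 9886.0373 million.
ΔM = M₂ − M₁ = 9886.0373 − 12879.768 = -2993.7307 million.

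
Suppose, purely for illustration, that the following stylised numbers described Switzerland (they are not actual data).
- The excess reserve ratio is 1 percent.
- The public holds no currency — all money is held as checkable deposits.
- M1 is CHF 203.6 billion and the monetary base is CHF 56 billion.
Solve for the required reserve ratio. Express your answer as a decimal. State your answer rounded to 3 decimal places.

Using m = M/MB = 203.6/56 ≈ 3.635714. Since m = (1 + c)/(c + rr + e), the denominator satisfies c + rr + e = (1 + c)/m = (1 + 0) / 3.635714 ≈ 0.275049.
With c = 0 and e = 0.01, the required reserve ratio is 0.275049 − 0 − 0.01 = 0.265049.

0.265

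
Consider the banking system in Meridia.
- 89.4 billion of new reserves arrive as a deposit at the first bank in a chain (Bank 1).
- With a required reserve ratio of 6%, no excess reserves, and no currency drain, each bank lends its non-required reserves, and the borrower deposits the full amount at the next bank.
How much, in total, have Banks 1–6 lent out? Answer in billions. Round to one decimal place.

Bank i lends (1 − rr)^i of the original deposit: Bank 1 lends 89.4·0.9400 = 84.0360, Bank 2 lends 89.4·0.9400² ≈ 78.9938, and so on.
Summing a geometric series: total = 89.4·[0.9400·(1 − 0.9400^6) / (1 − 0.9400)] ≈ 434.3684 billion.

434.4 billion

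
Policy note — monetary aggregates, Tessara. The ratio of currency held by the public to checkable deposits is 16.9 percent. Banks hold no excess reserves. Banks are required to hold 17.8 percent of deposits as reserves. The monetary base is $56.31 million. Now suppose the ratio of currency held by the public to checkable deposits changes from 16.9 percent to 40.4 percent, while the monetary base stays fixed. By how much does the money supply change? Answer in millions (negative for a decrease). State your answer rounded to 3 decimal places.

Initially m₁ = (1 + 0.169) / (0.178 + 0.169) ≈ 3.368876, so M₁ = 3.368876 × 56.31 ≈ 189.7014 million.
After the change m₂ = (1 + 0.404) / (0.178 + 0.404) ≈ 2.412371, so M₂ = 2.412371 × 56.31 ≈ 135.8406 million.
ΔM = M₂ − M₁ = 135.8406 − 189.7014 = -53.8608 million.

-53.861 million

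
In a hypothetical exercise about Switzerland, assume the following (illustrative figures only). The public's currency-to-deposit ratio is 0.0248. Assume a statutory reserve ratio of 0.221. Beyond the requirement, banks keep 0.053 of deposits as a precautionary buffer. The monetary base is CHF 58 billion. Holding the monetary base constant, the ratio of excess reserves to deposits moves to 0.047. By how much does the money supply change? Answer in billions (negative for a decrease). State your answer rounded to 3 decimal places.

Initially m₁ = (1 + 0.0248) / (0.221 + 0.053 + 0.0248) ≈ 3.429719, so M₁ = 3.429719 × 58 ≈ 198.9237 billion.
After the change m₂ = (1 + 0.0248) / (0.221 + 0.047 + 0.0248) = 3.5, so M₂ = 3.5 × 58 = 203 billion.
ΔM = M₂ − M₁ = 203 − 198.9237 = 4.0763 billion.

CHF 4.076 billion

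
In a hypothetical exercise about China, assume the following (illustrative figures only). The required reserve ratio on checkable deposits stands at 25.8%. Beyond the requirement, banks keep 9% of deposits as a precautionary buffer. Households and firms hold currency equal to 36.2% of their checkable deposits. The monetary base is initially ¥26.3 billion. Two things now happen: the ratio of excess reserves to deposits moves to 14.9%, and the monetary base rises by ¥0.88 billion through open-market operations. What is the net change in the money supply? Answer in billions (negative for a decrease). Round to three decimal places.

-2.312 billion

Before: m₁ = (1 + 0.362) / (0.258 + 0.09 + 0.362) ≈ 1.918310, MB₁ = 26.3, so M₁ = 1.918310 × 26.3 ≈ 50.4516 billion.
After: m₂ = (1 + 0.362) / (0.258 + 0.149 + 0.362) ≈ 1.771131, MB₂ = 26.3 + 0.88 = 27.18, so M₂ = 1.771131 × 27.18 ≈ 48.1393 billion.
ΔM = M₂ − M₁ = 48.1393 − 50.4516 = -2.3123 billion.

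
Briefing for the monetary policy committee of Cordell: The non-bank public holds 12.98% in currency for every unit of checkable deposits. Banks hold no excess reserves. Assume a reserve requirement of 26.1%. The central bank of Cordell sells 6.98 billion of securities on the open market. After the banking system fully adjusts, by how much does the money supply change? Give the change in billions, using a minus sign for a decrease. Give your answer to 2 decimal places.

-20.18 billion

The money multiplier is m = (1 + c) / (rr + c) = (1 + 0.1298) / (0.261 + 0.1298) ≈ 2.8910.
The sale removes 6.98 billion of base, so ΔM = m × ΔMB = 2.8910 × (−6.98) ≈ -20.1792 billion.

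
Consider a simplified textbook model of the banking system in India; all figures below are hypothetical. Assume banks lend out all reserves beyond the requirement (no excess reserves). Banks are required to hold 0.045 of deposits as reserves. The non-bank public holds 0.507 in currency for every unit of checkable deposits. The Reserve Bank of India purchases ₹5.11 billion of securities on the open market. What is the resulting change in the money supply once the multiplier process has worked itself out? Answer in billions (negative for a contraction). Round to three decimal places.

₹13.951 billion

The money multiplier is m = (1 + c) / (rr + c) = (1 + 0.507) / (0.045 + 0.507) ≈ 2.73007.
The purchase adds 5.11 billion of base, so ΔM = m × ΔMB = 2.73007 × (+5.11) ≈ 13.9507 billion.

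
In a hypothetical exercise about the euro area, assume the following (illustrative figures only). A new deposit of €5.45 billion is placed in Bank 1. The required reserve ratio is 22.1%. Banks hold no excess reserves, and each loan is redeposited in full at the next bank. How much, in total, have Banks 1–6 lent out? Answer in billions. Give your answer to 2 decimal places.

Bank i lends (1 − rr)^i of the original deposit: Bank 1 lends 5.45·0.7790 ≈ 4.2456, Bank 2 lends 5.45·0.7790² ≈ 3.3073, and so on.
Summing a geometric series: total = 5.45·[0.7790·(1 − 0.7790^6) / (1 − 0.7790)] ≈ 14.9176 billion.

€14.92 billion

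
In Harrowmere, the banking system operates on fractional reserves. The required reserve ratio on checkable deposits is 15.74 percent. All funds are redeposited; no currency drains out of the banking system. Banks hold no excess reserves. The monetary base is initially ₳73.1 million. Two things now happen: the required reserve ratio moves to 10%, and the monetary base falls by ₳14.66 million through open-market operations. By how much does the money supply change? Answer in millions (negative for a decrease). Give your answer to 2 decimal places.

Before: m₁ = 1 / (0.1574) ≈ 6.35324, MB₁ = 73.1, so M₁ = 6.35324 × 73.1 ≈ 464.4218 million.
After: m₂ = 1 / (0.1) = 10, MB₂ = 73.1 − 14.66 = 58.44, so M₂ = 10 × 58.44 = 584.4 million.
ΔM = M₂ − M₁ = 584.4 − 464.4218 = 119.9782 million.

₳119.98 million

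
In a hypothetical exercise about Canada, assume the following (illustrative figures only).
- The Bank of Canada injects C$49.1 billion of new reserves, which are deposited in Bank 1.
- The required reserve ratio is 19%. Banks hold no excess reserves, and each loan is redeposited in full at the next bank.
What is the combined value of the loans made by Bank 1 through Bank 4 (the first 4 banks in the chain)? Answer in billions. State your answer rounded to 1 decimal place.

Bank i lends (1 − rr)^i of the original deposit: Bank 1 lends 49.1·0.8100 = 39.7710, Bank 2 lends 49.1·0.8100² ≈ 32.2145, and so on.
Summing a geometric series: total = 49.1·[0.8100·(1 − 0.8100^4) / (1 − 0.8100)] ≈ 119.2152 billion.

C$119.2 billion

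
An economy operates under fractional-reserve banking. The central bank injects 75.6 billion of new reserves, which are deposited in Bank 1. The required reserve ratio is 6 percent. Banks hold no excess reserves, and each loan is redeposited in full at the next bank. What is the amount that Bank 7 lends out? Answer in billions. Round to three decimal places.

49.025 billion

Each bank lends a fraction (1 − rr) = 0.9400 of the deposit it receives, so Bank 7 receives 75.6·0.9400^6 and lends 75.6·0.9400^7 ≈ 49.0249 billion.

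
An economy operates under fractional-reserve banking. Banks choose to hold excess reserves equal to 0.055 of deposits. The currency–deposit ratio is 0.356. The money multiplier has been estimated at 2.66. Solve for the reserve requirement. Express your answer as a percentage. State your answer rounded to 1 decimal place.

9.9%

Using m = 2.66. Since m = (1 + c)/(c + rr + e), the denominator satisfies c + rr + e = (1 + c)/m = (1 + 0.356) / 2.66 ≈ 0.509774.
With c = 0.356 and e = 0.055, the reserve requirement is 0.509774 − 0.356 − 0.055 = 0.098774.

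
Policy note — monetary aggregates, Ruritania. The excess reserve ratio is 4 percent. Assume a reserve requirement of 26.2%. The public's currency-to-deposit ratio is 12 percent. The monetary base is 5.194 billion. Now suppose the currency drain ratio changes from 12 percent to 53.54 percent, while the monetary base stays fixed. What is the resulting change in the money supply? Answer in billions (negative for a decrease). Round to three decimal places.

Initially m₁ = (1 + 0.12) / (0.262 + 0.04 + 0.12) ≈ 2.65403, so M₁ = 2.65403 × 5.194 ≈ 13.785 billion.
After the change m₂ = (1 + 0.5354) / (0.262 + 0.04 + 0.5354) ≈ 1.83353, so M₂ = 1.83353 × 5.194 ≈ 9.5234 billion.
ΔM = M₂ − M₁ = 9.5234 − 13.785 = -4.2616 billion.

-4.262 billion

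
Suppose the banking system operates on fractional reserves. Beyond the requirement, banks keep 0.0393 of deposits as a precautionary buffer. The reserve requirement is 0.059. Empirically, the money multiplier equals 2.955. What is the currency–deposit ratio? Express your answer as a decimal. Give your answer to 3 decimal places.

Using m = 2.955. From m = (1 + c)/(c + rr + e), rearranging gives 1 + c = m·(c + rr + e), so c·(1 − m) = m·(rr + e) − 1.
Hence c = [m·(rr + e) − 1]/(1 − m) = [2.955 × (0.059 + 0.0393) − 1] / (1 − 2.955) ≈ 0.362928.

0.363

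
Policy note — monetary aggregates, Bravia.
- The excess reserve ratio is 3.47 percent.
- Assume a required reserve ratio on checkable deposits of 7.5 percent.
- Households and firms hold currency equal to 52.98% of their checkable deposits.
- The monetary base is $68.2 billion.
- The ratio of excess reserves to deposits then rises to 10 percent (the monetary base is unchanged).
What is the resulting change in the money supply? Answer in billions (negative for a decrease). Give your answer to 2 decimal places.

-15.12 billion

Initially m₁ = (1 + 0.5298) / (0.075 + 0.0347 + 0.5298) ≈ 2.39218, so M₁ = 2.39218 × 68.2 ≈ 163.1467 billion.
After the change m₂ = (1 + 0.5298) / (0.075 + 0.1 + 0.5298) ≈ 2.17054, so M₂ = 2.17054 × 68.2 ≈ 148.0308 billion.
ΔM = M₂ − M₁ = 148.0308 − 163.1467 = -15.1159 billion.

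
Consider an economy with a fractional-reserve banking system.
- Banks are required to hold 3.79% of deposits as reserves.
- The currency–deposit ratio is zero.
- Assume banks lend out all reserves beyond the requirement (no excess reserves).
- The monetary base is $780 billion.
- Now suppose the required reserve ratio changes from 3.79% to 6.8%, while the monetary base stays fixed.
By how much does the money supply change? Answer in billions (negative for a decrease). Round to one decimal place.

-9109.9 billion

Initially m₁ = 1 / (0.0379) ≈ 26.38522, so M₁ = 26.38522 × 780 = 20580.4716 billion.
After the change m₂ = 1 / (0.068) ≈ 14.70588, so M₂ = 14.70588 × 780 = 11470.5864 billion.
ΔM = M₂ − M₁ = 11470.5864 − 20580.4716 = -9109.8852 billion.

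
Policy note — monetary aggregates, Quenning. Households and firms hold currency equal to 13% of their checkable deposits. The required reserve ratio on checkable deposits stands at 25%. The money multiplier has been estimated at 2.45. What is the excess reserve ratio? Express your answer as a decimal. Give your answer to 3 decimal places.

0.081

Using m = 2.45. Since m = (1 + c)/(c + rr + e), the denominator satisfies c + rr + e = (1 + c)/m = (1 + 0.13) / 2.45 ≈ 0.461224.
With c = 0.13 and rr = 0.25, the excess reserve ratio is 0.461224 − 0.13 − 0.25 = 0.081224.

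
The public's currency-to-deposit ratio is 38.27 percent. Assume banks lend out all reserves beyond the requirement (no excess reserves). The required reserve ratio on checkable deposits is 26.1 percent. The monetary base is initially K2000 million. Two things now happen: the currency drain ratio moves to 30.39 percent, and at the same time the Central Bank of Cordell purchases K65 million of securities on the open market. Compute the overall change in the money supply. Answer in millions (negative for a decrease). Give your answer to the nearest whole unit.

K470 million

Before: m₁ = (1 + 0.3827) / (0.261 + 0.3827) ≈ 2.14805, MB₁ = 2000, so M₁ = 2.14805 × 2000 = 4296.1 million.
After: m₂ = (1 + 0.3039) / (0.261 + 0.3039) ≈ 2.30820, MB₂ = 2000 + 65 = 2065, so M₂ = 2.30820 × 2065 = 4766.433 million.
ΔM = M₂ − M₁ = 4766.433 − 4296.1 = 470.333 million.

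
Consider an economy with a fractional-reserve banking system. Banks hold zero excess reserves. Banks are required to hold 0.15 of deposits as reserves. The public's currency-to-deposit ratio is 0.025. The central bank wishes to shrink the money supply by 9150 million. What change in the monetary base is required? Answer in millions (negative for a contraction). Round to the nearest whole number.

The money multiplier is m = (1 + c) / (rr + c) = (1 + 0.025) / (0.15 + 0.025) ≈ 5.85714.
ΔMB = ΔM / m = (−9150) / 5.85714 ≈ -1562.1959 million.

-1562 million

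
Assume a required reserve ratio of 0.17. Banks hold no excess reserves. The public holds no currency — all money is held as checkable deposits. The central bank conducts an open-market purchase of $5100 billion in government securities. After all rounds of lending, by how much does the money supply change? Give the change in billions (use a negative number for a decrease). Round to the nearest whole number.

$30000 billion

The simple money multiplier is m = 1/rr = 1/0.17 ≈ 5.88235.
An open-market purchase increases the monetary base by 5100 billion, so ΔM = m × ΔMB = 5.88235 × 5100 = 29999.985 billion.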